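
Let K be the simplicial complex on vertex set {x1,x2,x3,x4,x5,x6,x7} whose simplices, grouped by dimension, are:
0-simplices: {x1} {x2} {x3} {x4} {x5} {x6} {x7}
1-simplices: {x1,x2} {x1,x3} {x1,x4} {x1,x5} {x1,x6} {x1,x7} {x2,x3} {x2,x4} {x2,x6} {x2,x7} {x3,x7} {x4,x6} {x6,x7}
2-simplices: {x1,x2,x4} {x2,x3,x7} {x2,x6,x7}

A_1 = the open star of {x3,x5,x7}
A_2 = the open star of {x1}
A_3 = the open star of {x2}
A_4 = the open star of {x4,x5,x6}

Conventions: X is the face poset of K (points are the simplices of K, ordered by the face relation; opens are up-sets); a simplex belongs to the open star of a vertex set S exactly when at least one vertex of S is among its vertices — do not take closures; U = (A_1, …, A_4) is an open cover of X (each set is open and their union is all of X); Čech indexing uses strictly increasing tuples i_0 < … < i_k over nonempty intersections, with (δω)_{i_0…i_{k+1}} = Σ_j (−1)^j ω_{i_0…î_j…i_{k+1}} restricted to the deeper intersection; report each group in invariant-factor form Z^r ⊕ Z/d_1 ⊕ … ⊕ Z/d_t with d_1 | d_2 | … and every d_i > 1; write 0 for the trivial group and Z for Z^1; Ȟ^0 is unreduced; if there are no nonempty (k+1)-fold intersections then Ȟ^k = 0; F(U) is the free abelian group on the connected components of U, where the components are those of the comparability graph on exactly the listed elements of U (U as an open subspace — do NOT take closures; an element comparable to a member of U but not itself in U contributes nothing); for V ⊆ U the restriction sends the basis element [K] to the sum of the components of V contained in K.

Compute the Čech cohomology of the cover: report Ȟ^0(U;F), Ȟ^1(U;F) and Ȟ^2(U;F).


nerve of the cover:
  A1={{x3},{x5},{x7},{x1,x3},{x1,x5},{x1,x7},{x2,x3},{x2,x7},{x3,x7},{x6,x7},{x2,x3,x7},{x2,x6,x7}} A2={{x1},{x1,x2},{x1,x3},{x1,x4},{x1,x5},{x1,x6},{x1,x7},{x1,x2,x4}} A3={{x2},{x1,x2},{x2,x3},{x2,x4},{x2,x6},{x2,x7},{x1,x2,x4},{x2,x3,x7},{x2,x6,x7}} A4={{x4},{x5},{x6},{x1,x4},{x1,x5},{x1,x6},{x2,x4},{x2,x6},{x4,x6},{x6,x7},{x1,x2,x4},{x2,x6,x7}}
  A12={{x1,x3},{x1,x5},{x1,x7}} A13={{x2,x3},{x2,x7},{x2,x3,x7},{x2,x6,x7}} A14={{x5},{x1,x5},{x6,x7},{x2,x6,x7}} A23={{x1,x2},{x1,x2,x4}} A24={{x1,x4},{x1,x5},{x1,x6},{x1,x2,x4}} A34={{x2,x4},{x2,x6},{x1,x2,x4},{x2,x6,x7}}
  A124={{x1,x5}} A134={{x2,x6,x7}} A234={{x1,x2,x4}}
components per intersection:
  A1: {{x3},{x7},{x1,x3},{x1,x7},{x2,x3},{x2,x7},{x3,x7},{x6,x7},{x2,x3,x7},{x2,x6,x7}} {{x5},{x1,x5}}
  A2: {{x1},{x1,x2},{x1,x3},{x1,x4},{x1,x5},{x1,x6},{x1,x7},{x1,x2,x4}}
  A3: {{x2},{x1,x2},{x2,x3},{x2,x4},{x2,x6},{x2,x7},{x1,x2,x4},{x2,x3,x7},{x2,x6,x7}}
  A4: {{x4},{x6},{x1,x4},{x1,x6},{x2,x4},{x2,x6},{x4,x6},{x6,x7},{x1,x2,x4},{x2,x6,x7}} {{x5},{x1,x5}}
  A12: {{x1,x3}} {{x1,x5}} {{x1,x7}}
  A13: {{x2,x3},{x2,x7},{x2,x3,x7},{x2,x6,x7}}
  A14: {{x5},{x1,x5}} {{x6,x7},{x2,x6,x7}}
  A23: {{x1,x2},{x1,x2,x4}}
  A24: {{x1,x4},{x1,x2,x4}} {{x1,x5}} {{x1,x6}}
  A34: {{x2,x4},{x1,x2,x4}} {{x2,x6},{x2,x6,x7}}
  A124: {{x1,x5}}
  A134: {{x2,x6,x7}}
  A234: {{x1,x2,x4}}
C dims 6,12,3; δ0: rk 5, SNF 1^5; δ1: rk 3, SNF 1^3
Ȟ^0 = (6 − 5) − 0 = 1, so Ȟ^0 ≅ Z
Ȟ^1 = (12 − 3) − 5 = 4, so Ȟ^1 ≅ Z^4
Ȟ^2 = (3 − 0) − 3 = 0, so Ȟ^2 ≅ 0

Ȟ^0 = Z, Ȟ^1 = Z^4 and Ȟ^2 = 0


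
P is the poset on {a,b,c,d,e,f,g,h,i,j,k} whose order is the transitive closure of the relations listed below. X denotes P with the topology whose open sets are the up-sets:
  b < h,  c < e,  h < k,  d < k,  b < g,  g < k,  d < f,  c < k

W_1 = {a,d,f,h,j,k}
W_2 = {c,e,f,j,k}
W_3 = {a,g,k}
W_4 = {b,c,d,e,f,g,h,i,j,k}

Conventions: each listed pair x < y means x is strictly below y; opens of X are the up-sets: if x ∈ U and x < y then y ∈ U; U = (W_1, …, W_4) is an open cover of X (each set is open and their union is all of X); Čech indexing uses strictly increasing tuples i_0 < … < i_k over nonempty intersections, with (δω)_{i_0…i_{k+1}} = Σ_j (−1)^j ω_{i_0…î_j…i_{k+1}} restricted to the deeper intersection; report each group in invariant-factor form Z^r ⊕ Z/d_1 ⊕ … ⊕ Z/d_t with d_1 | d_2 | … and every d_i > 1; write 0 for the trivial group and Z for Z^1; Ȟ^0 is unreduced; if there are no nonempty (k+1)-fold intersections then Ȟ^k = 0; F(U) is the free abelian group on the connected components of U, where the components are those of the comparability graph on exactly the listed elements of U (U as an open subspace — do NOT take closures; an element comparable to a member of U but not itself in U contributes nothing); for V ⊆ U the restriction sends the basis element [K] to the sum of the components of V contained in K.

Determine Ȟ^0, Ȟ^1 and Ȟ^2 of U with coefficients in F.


Ȟ^0 ≅ Z^4, Ȟ^1 ≅ 0 and Ȟ^2 ≅ 0

nerve simplices:
  W12={f,j,k} W13={a,k} W14={d,f,h,j,k} W23={k} W24={c,e,f,j,k} W34={g,k}
  W123={k} W124={f,j,k} W134={k} W234={k}
  W1234={k}
components per intersection:
  W1: {a} {d,f,h,k} {j}
  W2: {c,e,k} {f} {j}
  W3: {a} {g,k}
  W4: {b,c,d,e,f,g,h,k} {i} {j}
  W12: {f} {j} {k}
  W13: {a} {k}
  W14: {d,f,h,k} {j}
  W23: {k}
  W24: {c,e,k} {f} {j}
  W34: {g,k}
  W123: {k}
  W124: {f} {j} {k}
  W134: {k}
  W234: {k}
  W1234: {k}
C dims 11,12,6,1; δ0: rk 7, SNF 1^7; δ1: rk 5, SNF 1^5; δ2: rk 1, SNF 1^1
degree 0: 11−7−0 = 4 → Ȟ^0 ≅ Z^4
degree 1: 12−5−7 = 0 → Ȟ^1 ≅ 0
degree 2: 6−1−5 = 0 → Ȟ^2 ≅ 0


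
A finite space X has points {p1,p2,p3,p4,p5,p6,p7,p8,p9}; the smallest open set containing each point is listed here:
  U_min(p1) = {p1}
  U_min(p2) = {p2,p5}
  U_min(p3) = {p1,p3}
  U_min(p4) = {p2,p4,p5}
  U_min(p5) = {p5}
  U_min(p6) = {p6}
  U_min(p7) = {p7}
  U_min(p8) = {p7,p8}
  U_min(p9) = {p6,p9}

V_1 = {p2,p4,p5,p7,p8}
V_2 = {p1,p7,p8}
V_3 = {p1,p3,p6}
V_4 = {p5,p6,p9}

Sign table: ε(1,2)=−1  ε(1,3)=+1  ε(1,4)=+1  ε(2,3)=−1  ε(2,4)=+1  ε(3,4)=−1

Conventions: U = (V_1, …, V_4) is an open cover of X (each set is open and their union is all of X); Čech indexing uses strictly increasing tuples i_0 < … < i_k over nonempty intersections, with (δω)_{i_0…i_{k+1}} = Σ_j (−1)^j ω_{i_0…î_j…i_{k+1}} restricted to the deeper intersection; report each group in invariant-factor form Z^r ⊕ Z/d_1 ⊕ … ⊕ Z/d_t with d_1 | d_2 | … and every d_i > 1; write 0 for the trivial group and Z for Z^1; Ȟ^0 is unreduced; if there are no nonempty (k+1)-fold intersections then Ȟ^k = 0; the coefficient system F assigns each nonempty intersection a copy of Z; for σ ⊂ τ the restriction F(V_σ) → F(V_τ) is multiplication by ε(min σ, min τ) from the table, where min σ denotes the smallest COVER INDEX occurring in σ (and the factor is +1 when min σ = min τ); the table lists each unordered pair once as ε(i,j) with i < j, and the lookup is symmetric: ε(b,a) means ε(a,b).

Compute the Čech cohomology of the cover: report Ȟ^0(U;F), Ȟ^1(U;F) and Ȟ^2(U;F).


Ȟ^0(U;F) ≅ 0, Ȟ^1(U;F) ≅ Z/2, Ȟ^2(U;F) ≅ 0

nerve of the cover:
  V12={p7,p8} V14={p5} V23={p1} V34={p6}
C dims 4,4; δ0: rk 4, SNF 1^3·2
Ȟ^0 = (4 − 4) − 0 = 0, so Ȟ^0 ≅ 0
Ȟ^1 = (4 − 0) − 4 = 0 plus torsion [2], so Ȟ^1 ≅ Z/2
Ȟ^2 = (0 − 0) − 0 = 0, so Ȟ^2 ≅ 0


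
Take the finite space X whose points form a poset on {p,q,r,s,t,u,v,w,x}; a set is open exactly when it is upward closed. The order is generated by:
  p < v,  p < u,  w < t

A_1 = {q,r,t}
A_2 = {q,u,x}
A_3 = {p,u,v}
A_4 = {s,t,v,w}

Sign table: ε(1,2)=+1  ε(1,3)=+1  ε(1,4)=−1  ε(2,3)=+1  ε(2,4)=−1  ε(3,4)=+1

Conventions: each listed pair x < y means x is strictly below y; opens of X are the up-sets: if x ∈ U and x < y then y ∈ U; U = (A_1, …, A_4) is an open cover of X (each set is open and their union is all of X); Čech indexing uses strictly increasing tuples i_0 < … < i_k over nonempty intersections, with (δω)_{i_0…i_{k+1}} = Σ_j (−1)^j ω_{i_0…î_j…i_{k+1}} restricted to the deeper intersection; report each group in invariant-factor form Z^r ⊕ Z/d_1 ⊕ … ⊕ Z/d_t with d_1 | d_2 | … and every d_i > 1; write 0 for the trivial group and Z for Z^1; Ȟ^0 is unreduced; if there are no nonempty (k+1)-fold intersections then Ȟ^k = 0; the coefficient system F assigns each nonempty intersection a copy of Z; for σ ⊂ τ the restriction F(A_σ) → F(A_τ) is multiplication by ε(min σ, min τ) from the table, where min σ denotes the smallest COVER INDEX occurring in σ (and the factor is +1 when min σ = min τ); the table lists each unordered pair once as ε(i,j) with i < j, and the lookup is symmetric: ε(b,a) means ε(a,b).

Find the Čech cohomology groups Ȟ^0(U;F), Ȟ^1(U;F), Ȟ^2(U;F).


Ȟ^0 = 0, Ȟ^1 = Z/2 and Ȟ^2 = 0

nerve of the cover:
  A12={q} A14={t} A23={u} A34={v}
C dims 4,4; δ0: rk 4, SNF 1^3·2
Ȟ^0 = (4 − 4) − 0 = 0, so Ȟ^0 ≅ 0
Ȟ^1 = (4 − 0) − 4 = 0 plus torsion [2], so Ȟ^1 ≅ Z/2
Ȟ^2 = (0 − 0) − 0 = 0, so Ȟ^2 ≅ 0


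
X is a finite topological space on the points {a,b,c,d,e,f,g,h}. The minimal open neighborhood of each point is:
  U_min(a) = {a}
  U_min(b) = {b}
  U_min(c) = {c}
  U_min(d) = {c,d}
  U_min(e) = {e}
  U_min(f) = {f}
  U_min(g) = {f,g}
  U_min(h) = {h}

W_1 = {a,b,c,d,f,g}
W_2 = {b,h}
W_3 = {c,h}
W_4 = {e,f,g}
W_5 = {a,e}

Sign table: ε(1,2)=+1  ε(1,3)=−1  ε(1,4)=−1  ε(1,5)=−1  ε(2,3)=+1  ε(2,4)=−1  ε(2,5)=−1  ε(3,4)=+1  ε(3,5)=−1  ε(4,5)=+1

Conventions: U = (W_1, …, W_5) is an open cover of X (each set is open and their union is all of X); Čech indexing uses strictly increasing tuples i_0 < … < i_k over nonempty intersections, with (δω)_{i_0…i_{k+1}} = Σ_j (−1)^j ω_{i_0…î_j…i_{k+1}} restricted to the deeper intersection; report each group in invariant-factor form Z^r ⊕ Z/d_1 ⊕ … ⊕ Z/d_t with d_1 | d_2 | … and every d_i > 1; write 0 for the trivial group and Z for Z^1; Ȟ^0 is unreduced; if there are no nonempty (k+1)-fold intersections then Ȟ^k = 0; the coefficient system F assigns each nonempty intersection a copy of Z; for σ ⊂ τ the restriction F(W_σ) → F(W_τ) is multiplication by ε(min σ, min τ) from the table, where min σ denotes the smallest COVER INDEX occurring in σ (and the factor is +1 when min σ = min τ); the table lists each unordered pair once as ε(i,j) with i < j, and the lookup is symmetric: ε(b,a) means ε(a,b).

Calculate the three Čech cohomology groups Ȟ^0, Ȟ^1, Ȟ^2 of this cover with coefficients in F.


nonempty intersections:
  W12={b} W13={c} W14={f,g} W15={a} W23={h} W45={e}
C dims 5,6; δ0: rk 5, SNF 1^4·2
Ȟ^0: (5−5)−0=0 ⇒ 0
Ȟ^1: (6−0)−5=1 plus torsion [2] ⇒ Z ⊕ Z/2
Ȟ^2: (0−0)−0=0 ⇒ 0

Ȟ^0(U;F) ≅ 0; Ȟ^1(U;F) ≅ Z ⊕ Z/2; Ȟ^2(U;F) ≅ 0


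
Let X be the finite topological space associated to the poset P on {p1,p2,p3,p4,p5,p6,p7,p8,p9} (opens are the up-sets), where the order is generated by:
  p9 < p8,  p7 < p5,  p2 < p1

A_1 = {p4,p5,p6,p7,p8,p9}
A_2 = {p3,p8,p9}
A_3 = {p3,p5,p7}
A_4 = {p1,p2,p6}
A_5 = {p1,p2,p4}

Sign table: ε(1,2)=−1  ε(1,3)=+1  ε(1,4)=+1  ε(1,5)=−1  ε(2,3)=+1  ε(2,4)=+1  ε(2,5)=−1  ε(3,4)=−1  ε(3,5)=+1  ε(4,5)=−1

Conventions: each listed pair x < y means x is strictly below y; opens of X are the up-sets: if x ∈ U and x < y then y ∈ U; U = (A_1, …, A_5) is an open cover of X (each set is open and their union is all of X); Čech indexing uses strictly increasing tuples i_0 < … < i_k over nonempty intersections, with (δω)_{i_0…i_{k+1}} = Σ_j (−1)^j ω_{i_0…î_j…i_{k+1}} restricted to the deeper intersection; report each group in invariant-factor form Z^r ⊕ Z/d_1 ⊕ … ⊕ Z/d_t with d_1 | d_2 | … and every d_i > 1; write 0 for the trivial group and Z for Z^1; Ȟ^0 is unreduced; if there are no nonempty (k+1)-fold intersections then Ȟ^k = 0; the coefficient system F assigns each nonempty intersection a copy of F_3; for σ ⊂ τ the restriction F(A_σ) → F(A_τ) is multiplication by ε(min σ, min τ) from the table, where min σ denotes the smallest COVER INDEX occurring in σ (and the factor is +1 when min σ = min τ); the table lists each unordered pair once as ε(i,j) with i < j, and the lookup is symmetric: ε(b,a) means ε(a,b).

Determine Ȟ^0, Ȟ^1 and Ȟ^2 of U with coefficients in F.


nerve of the cover:
  A12={p8,p9} A13={p5,p7} A14={p6} A15={p4} A23={p3} A45={p1,p2}
C dims 5,6; δ0: rk_F3 5
Ȟ^0 = (5 − 5) − 0 = 0, so Ȟ^0 ≅ 0
Ȟ^1 = (6 − 0) − 5 = 1, so Ȟ^1 ≅ Z/3
Ȟ^2 = (0 − 0) − 0 = 0, so Ȟ^2 ≅ 0

Ȟ^0 = 0; Ȟ^1 = Z/3; Ȟ^2 = 0


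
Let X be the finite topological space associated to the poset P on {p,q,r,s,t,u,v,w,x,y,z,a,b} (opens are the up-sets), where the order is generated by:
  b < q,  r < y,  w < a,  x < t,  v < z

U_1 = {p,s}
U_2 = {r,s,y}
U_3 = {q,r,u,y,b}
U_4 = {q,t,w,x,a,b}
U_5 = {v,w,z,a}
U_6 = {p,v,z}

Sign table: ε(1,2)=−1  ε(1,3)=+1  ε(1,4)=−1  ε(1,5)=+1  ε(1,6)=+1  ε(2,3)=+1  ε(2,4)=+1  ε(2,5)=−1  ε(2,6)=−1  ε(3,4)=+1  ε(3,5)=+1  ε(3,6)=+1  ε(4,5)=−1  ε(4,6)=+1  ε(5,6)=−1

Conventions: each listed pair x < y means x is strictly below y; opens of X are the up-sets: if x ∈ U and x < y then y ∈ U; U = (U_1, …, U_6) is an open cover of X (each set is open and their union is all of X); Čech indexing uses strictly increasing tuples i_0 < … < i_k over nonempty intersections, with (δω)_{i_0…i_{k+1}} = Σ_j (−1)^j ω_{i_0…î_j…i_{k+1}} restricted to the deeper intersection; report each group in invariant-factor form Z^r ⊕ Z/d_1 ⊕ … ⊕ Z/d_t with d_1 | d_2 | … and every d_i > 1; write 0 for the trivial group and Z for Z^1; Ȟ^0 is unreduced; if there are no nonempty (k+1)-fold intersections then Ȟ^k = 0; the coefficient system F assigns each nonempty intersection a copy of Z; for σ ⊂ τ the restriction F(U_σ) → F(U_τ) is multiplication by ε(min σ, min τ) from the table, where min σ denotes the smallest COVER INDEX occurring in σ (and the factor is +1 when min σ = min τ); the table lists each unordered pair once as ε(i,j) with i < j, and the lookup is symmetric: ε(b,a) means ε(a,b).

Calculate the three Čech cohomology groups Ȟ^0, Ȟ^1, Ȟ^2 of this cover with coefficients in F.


Ȟ^0 ≅ 0, Ȟ^1 ≅ Z/2, Ȟ^2 ≅ 0

nonempty intersections:
  U12={s} U16={p} U23={r,y} U34={q,b} U45={w,a} U56={v,z}
C dims 6,6; δ0: rk 6, SNF 1^5·2
Ȟ^0: (6−6)−0=0 ⇒ 0
Ȟ^1: (6−0)−6=0 plus torsion [2] ⇒ Z/2
Ȟ^2: (0−0)−0=0 ⇒ 0


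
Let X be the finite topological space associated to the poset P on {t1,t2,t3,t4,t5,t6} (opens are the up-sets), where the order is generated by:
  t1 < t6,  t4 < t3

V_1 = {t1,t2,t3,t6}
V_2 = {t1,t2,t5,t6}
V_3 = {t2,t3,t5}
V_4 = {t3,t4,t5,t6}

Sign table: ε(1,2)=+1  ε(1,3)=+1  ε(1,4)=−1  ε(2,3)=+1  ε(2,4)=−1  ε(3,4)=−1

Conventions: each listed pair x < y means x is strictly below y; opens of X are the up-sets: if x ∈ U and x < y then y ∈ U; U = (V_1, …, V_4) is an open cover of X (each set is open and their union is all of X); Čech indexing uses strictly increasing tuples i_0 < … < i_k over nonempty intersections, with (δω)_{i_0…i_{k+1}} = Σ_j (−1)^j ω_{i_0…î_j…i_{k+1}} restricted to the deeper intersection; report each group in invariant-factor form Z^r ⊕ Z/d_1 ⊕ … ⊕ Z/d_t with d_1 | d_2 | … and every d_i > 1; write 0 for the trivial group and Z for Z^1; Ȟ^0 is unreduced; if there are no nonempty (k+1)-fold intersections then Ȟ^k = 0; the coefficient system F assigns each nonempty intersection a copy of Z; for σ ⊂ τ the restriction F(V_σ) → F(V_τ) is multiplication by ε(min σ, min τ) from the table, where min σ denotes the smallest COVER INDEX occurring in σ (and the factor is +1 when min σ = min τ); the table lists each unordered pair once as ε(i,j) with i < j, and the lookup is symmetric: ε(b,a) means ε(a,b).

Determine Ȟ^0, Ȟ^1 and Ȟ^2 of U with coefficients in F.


Ȟ^0 = Z, Ȟ^1 = 0, Ȟ^2 = Z

nonempty intersections:
  V12={t1,t2,t6} V13={t2,t3} V14={t3,t6} V23={t2,t5} V24={t5,t6} V34={t3,t5}
  V123={t2} V124={t6} V134={t3} V234={t5}
C dims 4,6,4; δ0: rk 3, SNF 1^3; δ1: rk 3, SNF 1^3
Ȟ^0: (4−3)−0=1 ⇒ Z
Ȟ^1: (6−3)−3=0 ⇒ 0
Ȟ^2: (4−0)−3=1 ⇒ Z


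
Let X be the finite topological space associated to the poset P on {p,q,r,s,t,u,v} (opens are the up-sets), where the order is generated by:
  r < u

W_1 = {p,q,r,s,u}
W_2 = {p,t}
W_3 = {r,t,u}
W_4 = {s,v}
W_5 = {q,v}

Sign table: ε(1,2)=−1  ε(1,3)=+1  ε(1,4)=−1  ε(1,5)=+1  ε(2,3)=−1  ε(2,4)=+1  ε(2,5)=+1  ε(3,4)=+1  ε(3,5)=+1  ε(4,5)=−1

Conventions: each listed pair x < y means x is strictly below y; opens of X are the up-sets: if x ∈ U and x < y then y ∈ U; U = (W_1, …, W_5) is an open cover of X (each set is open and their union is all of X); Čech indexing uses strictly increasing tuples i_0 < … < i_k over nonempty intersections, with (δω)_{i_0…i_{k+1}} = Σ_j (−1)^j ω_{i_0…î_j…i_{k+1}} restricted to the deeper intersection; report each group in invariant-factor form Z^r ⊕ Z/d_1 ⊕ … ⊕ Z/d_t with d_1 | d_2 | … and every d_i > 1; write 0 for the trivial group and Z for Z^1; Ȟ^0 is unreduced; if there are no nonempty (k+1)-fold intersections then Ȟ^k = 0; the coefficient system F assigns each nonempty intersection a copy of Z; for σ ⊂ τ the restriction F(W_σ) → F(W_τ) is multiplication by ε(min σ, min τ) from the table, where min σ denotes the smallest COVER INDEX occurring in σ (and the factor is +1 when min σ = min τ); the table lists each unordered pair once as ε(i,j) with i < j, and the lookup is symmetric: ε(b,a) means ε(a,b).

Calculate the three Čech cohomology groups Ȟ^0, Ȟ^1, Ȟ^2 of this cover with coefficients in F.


Ȟ^0(U;F) ≅ Z, Ȟ^1(U;F) ≅ Z^2, Ȟ^2(U;F) ≅ 0

nerve simplices:
  W12={p} W13={r,u} W14={s} W15={q} W23={t} W45={v}
C dims 5,6; δ0: rk 4, SNF 1^4
degree 0: 5−4−0 = 1 → Ȟ^0 ≅ Z
degree 1: 6−0−4 = 2 → Ȟ^1 ≅ Z^2
degree 2: 0−0−0 = 0 → Ȟ^2 ≅ 0


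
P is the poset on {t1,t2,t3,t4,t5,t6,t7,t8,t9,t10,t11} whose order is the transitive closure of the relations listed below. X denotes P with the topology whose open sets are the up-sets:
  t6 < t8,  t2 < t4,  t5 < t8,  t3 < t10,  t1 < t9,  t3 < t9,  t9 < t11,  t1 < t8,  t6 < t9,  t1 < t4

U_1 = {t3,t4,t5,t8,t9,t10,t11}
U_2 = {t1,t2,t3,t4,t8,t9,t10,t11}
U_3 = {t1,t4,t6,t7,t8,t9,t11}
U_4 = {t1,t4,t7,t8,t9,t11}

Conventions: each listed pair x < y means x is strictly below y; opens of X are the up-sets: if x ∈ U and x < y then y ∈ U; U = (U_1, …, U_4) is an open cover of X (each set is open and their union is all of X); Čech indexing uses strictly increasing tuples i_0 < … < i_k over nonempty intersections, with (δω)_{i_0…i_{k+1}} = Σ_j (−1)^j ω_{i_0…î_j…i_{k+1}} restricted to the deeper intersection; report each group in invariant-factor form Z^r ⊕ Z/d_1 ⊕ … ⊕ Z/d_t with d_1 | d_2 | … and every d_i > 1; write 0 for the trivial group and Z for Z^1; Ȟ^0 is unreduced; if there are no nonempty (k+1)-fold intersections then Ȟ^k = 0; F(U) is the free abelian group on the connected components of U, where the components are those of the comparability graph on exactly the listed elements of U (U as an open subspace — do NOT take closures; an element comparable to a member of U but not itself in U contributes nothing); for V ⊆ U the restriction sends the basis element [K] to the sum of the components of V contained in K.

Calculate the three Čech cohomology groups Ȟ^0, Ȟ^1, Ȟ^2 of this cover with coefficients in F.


nonempty intersections:
  U12={t3,t4,t8,t9,t10,t11} U13={t4,t8,t9,t11} U14={t4,t8,t9,t11} U23={t1,t4,t8,t9,t11} U24={t1,t4,t8,t9,t11} U34={t1,t4,t7,t8,t9,t11}
  U123={t4,t8,t9,t11} U124={t4,t8,t9,t11} U134={t4,t8,t9,t11} U234={t1,t4,t8,t9,t11}
  U1234={t4,t8,t9,t11}
components per intersection:
  U1: {t3,t9,t10,t11} {t4} {t5,t8}
  U2: {t1,t2,t3,t4,t8,t9,t10,t11}
  U3: {t1,t4,t6,t8,t9,t11} {t7}
  U4: {t1,t4,t8,t9,t11} {t7}
  U12: {t3,t9,t10,t11} {t4} {t8}
  U13: {t4} {t8} {t9,t11}
  U14: {t4} {t8} {t9,t11}
  U23: {t1,t4,t8,t9,t11}
  U24: {t1,t4,t8,t9,t11}
  U34: {t1,t4,t8,t9,t11} {t7}
  U123: {t4} {t8} {t9,t11}
  U124: {t4} {t8} {t9,t11}
  U134: {t4} {t8} {t9,t11}
  U234: {t1,t4,t8,t9,t11}
  U1234: {t4} {t8} {t9,t11}
C dims 8,13,10,3; δ0: rk 6, SNF 1^6; δ1: rk 7, SNF 1^7; δ2: rk 3, SNF 1^3
Ȟ^0: (8−6)−0=2 ⇒ Z^2
Ȟ^1: (13−7)−6=0 ⇒ 0
Ȟ^2: (10−3)−7=0 ⇒ 0

Ȟ^0 = Z^2,  Ȟ^1 = 0,  Ȟ^2 = 0


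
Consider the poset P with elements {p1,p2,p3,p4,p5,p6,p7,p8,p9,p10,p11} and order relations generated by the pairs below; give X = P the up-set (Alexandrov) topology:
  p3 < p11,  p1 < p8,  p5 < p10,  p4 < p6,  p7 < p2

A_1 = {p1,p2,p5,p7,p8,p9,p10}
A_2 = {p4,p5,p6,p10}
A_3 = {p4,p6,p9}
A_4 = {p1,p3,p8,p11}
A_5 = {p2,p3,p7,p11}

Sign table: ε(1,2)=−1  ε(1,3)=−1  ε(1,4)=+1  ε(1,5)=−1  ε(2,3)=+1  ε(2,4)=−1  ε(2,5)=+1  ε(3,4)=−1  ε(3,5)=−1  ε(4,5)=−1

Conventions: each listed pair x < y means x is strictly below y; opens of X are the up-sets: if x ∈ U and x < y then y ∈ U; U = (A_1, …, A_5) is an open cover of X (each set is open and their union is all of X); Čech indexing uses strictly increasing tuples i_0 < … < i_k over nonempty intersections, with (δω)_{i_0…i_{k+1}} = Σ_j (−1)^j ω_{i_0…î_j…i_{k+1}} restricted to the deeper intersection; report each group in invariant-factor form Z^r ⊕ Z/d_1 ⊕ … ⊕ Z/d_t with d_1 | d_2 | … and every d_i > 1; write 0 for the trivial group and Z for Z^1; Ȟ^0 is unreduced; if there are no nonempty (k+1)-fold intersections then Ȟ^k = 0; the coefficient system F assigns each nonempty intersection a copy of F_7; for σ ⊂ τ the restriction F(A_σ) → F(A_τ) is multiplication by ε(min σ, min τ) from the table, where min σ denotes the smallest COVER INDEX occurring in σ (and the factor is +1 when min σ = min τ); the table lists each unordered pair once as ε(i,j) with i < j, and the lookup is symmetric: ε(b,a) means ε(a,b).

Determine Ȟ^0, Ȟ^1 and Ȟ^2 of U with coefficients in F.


cover nerve:
  A12={p5,p10} A13={p9} A14={p1,p8} A15={p2,p7} A23={p4,p6} A45={p3,p11}
C dims 5,6; δ0: rk_F7 4
Ȟ^0: (5−4)−0=1 ⇒ Z/7
Ȟ^1: (6−0)−4=2 ⇒ Z/7 ⊕ Z/7
Ȟ^2: (0−0)−0=0 ⇒ 0

Ȟ^0(U;F) ≅ Z/7, Ȟ^1(U;F) ≅ Z/7 ⊕ Z/7, Ȟ^2(U;F) ≅ 0


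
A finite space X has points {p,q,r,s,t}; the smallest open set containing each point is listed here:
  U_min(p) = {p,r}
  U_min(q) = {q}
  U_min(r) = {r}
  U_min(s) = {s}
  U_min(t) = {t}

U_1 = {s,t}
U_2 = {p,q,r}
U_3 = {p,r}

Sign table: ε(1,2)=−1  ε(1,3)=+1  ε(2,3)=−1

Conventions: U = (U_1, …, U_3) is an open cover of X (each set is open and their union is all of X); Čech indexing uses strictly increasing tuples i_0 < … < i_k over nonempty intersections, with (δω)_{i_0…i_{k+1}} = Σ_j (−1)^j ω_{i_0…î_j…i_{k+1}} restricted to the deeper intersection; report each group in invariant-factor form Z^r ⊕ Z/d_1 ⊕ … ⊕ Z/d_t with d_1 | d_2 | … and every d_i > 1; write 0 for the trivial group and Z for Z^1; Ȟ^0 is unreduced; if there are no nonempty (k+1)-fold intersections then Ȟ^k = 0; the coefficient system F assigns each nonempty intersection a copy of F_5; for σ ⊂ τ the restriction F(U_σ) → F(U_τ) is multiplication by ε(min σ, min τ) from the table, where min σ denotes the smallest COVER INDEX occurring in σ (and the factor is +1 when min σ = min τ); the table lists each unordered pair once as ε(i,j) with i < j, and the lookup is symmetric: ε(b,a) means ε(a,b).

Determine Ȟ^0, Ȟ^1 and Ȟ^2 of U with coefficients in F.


Ȟ^0 ≅ Z/5 ⊕ Z/5,  Ȟ^1 ≅ 0,  Ȟ^2 ≅ 0

nerve of the cover:
  U23={p,r}
C dims 3,1; δ0: rk_F5 1
Ȟ^0 = (3 − 1) − 0 = 2, so Ȟ^0 ≅ Z/5 ⊕ Z/5
Ȟ^1 = (1 − 0) − 1 = 0, so Ȟ^1 ≅ 0
Ȟ^2 = (0 − 0) − 0 = 0, so Ȟ^2 ≅ 0


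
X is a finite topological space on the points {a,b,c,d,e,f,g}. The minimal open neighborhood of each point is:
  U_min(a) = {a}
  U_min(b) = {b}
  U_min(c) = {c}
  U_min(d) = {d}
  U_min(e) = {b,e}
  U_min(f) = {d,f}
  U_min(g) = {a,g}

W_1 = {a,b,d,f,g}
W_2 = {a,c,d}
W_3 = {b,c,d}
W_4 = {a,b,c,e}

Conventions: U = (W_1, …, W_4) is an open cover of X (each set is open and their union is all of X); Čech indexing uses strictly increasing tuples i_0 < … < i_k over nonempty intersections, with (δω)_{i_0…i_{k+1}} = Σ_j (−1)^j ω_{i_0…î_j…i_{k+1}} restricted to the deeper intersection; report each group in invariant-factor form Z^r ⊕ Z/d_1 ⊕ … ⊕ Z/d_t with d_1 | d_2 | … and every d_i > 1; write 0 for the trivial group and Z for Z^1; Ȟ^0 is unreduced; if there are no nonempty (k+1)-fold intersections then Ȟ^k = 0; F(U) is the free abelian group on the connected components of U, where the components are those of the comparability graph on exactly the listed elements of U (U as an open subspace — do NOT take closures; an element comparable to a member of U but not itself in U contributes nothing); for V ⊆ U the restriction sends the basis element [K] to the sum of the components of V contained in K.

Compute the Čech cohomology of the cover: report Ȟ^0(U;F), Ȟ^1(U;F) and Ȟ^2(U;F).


Ȟ^0 ≅ Z^4,  Ȟ^1 ≅ 0,  Ȟ^2 ≅ 0

nonempty overlaps:
  W12={a,d} W13={b,d} W14={a,b} W23={c,d} W24={a,c} W34={b,c}
  W123={d} W124={a} W134={b} W234={c}
components per intersection:
  W1: {a,g} {b} {d,f}
  W2: {a} {c} {d}
  W3: {b} {c} {d}
  W4: {a} {b,e} {c}
  W12: {a} {d}
  W13: {b} {d}
  W14: {a} {b}
  W23: {c} {d}
  W24: {a} {c}
  W34: {b} {c}
  W123: {d}
  W124: {a}
  W134: {b}
  W234: {c}
C dims 12,12,4; δ0: rk 8, SNF 1^8; δ1: rk 4, SNF 1^4
degree 0: 12−8−0 = 4 → Ȟ^0 ≅ Z^4
degree 1: 12−4−8 = 0 → Ȟ^1 ≅ 0
degree 2: 4−0−4 = 0 → Ȟ^2 ≅ 0


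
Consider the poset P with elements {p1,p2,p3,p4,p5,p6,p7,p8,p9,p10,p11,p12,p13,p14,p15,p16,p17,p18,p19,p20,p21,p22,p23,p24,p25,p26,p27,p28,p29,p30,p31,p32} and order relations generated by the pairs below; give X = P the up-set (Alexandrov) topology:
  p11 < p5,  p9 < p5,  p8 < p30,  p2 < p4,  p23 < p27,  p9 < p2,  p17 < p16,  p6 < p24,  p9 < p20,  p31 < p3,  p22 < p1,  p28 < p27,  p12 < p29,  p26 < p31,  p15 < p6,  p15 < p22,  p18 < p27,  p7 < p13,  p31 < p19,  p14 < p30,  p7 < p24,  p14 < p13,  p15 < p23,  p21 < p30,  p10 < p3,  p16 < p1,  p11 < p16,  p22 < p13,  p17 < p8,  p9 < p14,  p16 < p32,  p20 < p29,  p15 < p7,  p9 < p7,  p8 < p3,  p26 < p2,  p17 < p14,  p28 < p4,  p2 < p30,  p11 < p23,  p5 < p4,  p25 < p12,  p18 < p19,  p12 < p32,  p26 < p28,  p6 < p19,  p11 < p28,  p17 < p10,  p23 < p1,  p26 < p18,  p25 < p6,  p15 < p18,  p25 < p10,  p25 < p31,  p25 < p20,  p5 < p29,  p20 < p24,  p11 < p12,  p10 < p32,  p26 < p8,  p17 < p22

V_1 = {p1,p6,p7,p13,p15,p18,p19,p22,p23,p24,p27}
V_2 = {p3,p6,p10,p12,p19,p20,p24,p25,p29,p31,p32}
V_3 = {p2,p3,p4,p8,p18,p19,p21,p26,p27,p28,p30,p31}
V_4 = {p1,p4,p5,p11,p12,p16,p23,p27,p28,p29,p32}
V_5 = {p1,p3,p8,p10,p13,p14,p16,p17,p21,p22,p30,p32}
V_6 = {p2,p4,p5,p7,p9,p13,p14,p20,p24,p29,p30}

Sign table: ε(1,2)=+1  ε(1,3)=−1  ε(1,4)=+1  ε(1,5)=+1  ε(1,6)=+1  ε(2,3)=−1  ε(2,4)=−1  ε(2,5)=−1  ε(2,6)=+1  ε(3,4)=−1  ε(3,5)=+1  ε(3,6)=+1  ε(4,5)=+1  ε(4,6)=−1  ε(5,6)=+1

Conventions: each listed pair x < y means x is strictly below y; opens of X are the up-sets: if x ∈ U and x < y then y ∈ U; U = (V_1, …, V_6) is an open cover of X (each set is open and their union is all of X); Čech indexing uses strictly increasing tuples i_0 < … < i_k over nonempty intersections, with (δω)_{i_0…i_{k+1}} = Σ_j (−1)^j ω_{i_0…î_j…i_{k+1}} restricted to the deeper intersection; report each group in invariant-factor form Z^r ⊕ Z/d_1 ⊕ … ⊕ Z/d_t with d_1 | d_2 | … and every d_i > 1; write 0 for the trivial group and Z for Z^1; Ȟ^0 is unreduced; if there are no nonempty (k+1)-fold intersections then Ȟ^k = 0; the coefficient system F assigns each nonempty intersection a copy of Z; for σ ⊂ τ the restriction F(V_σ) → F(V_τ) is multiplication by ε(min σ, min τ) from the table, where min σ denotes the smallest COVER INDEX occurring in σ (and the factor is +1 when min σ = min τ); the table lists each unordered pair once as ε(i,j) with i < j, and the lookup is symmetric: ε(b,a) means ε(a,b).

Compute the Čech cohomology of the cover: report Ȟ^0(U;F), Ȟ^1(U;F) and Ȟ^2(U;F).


Ȟ^0 ≅ 0; Ȟ^1 ≅ Z/2; Ȟ^2 ≅ Z

nonempty intersections:
  V12={p6,p19,p24} V13={p18,p19,p27} V14={p1,p23,p27} V15={p1,p13,p22} V16={p7,p13,p24} V23={p3,p19,p31} V24={p12,p29,p32} V25={p3,p10,p32} V26={p20,p24,p29} V34={p4,p27,p28} V35={p3,p8,p21,p30} V36={p2,p4,p30} V45={p1,p16,p32} V46={p4,p5,p29} V56={p13,p14,p30}
  V123={p19} V126={p24} V134={p27} V145={p1} V156={p13} V235={p3} V245={p32} V246={p29} V346={p4} V356={p30}
C dims 6,15,10; δ0: rk 6, SNF 1^5·2; δ1: rk 9, SNF 1^9
Ȟ^0: (6−6)−0=0 ⇒ 0
Ȟ^1: (15−9)−6=0 plus torsion [2] ⇒ Z/2
Ȟ^2: (10−0)−9=1 ⇒ Z


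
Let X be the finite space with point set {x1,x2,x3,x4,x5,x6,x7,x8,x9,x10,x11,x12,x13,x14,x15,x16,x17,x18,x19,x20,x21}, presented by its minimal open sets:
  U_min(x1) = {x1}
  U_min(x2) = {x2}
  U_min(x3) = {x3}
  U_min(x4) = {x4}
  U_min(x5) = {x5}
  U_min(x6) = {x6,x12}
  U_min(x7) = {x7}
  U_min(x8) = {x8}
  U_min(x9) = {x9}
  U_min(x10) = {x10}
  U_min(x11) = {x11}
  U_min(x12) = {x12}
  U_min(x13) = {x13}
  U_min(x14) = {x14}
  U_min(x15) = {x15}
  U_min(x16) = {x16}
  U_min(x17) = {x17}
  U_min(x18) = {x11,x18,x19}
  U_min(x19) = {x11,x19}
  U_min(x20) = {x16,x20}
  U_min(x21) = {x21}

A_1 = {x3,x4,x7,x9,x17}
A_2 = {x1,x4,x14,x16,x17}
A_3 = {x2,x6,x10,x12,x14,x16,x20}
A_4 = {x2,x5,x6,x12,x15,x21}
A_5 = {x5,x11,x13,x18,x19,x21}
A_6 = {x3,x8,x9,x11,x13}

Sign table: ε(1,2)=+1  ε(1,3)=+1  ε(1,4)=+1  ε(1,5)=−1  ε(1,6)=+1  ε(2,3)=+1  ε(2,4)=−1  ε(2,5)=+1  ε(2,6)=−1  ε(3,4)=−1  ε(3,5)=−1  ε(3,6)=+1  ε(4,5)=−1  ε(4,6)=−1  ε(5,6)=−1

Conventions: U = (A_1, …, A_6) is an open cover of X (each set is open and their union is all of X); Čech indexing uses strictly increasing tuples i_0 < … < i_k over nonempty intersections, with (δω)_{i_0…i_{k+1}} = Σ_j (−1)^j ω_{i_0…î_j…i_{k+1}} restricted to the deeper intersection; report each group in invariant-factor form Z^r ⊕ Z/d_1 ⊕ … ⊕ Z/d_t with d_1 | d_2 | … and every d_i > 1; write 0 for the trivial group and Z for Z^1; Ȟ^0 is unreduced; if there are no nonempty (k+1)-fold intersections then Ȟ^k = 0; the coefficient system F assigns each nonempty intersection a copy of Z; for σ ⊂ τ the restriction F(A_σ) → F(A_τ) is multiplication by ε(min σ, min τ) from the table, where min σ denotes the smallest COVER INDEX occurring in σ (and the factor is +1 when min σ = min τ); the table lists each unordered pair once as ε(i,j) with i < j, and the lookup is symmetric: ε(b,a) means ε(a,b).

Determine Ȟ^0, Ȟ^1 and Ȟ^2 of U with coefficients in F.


Ȟ^0(U;F) ≅ 0, Ȟ^1(U;F) ≅ Z/2, Ȟ^2(U;F) ≅ 0

nerve of the cover:
  A12={x4,x17} A16={x3,x9} A23={x14,x16} A34={x2,x6,x12} A45={x5,x21} A56={x11,x13}
C dims 6,6; δ0: rk 6, SNF 1^5·2
Ȟ^0 = (6 − 6) − 0 = 0, so Ȟ^0 ≅ 0
Ȟ^1 = (6 − 0) − 6 = 0 plus torsion [2], so Ȟ^1 ≅ Z/2
Ȟ^2 = (0 − 0) − 0 = 0, so Ȟ^2 ≅ 0


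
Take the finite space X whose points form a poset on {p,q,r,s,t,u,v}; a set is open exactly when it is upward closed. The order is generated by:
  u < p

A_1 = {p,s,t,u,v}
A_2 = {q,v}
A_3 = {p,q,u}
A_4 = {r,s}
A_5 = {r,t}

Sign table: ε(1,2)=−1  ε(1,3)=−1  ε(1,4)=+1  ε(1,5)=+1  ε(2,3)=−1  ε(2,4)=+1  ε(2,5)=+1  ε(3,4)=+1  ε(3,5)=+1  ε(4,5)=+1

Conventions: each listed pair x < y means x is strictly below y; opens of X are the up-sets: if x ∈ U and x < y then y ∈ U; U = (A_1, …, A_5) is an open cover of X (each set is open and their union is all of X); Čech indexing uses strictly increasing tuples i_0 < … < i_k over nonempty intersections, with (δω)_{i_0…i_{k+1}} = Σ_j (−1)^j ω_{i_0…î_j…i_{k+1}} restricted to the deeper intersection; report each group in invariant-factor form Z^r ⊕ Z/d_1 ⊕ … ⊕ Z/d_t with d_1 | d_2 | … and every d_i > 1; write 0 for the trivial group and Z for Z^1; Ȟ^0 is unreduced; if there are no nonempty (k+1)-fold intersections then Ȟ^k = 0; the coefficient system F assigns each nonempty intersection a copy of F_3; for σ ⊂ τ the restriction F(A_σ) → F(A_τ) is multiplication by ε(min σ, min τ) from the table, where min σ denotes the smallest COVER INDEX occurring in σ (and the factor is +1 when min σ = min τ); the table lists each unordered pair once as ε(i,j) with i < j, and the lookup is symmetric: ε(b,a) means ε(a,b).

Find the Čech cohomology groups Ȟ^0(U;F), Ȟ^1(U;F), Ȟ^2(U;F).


Ȟ^0 ≅ 0; Ȟ^1 ≅ Z/3; Ȟ^2 ≅ 0

nerve of the cover:
  A12={v} A13={p,u} A14={s} A15={t} A23={q} A45={r}
C dims 5,6; δ0: rk_F3 5
Ȟ^0 = (5 − 5) − 0 = 0, so Ȟ^0 ≅ 0
Ȟ^1 = (6 − 0) − 5 = 1, so Ȟ^1 ≅ Z/3
Ȟ^2 = (0 − 0) − 0 = 0, so Ȟ^2 ≅ 0


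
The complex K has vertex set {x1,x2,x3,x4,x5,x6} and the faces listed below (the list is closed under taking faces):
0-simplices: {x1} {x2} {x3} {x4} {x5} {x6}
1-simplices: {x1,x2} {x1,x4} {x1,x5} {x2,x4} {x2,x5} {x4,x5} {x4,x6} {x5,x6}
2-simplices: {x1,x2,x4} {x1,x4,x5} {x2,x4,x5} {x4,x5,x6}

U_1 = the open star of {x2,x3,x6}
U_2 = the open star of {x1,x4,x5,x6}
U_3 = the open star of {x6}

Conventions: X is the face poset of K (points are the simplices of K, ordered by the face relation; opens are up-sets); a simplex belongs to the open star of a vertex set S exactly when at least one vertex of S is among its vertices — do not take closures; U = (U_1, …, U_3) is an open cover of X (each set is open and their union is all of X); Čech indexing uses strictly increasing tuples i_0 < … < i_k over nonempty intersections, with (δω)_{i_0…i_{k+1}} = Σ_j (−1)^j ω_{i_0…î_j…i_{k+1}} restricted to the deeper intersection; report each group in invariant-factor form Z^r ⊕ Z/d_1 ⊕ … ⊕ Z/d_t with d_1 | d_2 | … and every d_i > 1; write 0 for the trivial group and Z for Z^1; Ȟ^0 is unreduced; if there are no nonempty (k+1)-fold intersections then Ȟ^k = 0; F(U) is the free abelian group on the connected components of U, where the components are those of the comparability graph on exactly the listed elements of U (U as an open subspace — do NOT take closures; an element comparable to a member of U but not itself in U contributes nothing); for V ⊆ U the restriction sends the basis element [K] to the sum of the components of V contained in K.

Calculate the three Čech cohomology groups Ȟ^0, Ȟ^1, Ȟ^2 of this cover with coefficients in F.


Ȟ^0 = Z^2, Ȟ^1 = 0, Ȟ^2 = 0

nerve of the cover:
  U1={{x2},{x3},{x6},{x1,x2},{x2,x4},{x2,x5},{x4,x6},{x5,x6},{x1,x2,x4},{x2,x4,x5},{x4,x5,x6}} U2={{x1},{x4},{x5},{x6},{x1,x2},{x1,x4},{x1,x5},{x2,x4},{x2,x5},{x4,x5},{x4,x6},{x5,x6},{x1,x2,x4},{x1,x4,x5},{x2,x4,x5},{x4,x5,x6}} U3={{x6},{x4,x6},{x5,x6},{x4,x5,x6}}
  U12={{x6},{x1,x2},{x2,x4},{x2,x5},{x4,x6},{x5,x6},{x1,x2,x4},{x2,x4,x5},{x4,x5,x6}} U13={{x6},{x4,x6},{x5,x6},{x4,x5,x6}} U23={{x6},{x4,x6},{x5,x6},{x4,x5,x6}}
  U123={{x6},{x4,x6},{x5,x6},{x4,x5,x6}}
components per intersection:
  U1: {{x2},{x1,x2},{x2,x4},{x2,x5},{x1,x2,x4},{x2,x4,x5}} {{x3}} {{x6},{x4,x6},{x5,x6},{x4,x5,x6}}
  U2: {{x1},{x4},{x5},{x6},{x1,x2},{x1,x4},{x1,x5},{x2,x4},{x2,x5},{x4,x5},{x4,x6},{x5,x6},{x1,x2,x4},{x1,x4,x5},{x2,x4,x5},{x4,x5,x6}}
  U3: {{x6},{x4,x6},{x5,x6},{x4,x5,x6}}
  U12: {{x6},{x4,x6},{x5,x6},{x4,x5,x6}} {{x1,x2},{x2,x4},{x2,x5},{x1,x2,x4},{x2,x4,x5}}
  U13: {{x6},{x4,x6},{x5,x6},{x4,x5,x6}}
  U23: {{x6},{x4,x6},{x5,x6},{x4,x5,x6}}
  U123: {{x6},{x4,x6},{x5,x6},{x4,x5,x6}}
C dims 5,4,1; δ0: rk 3, SNF 1^3; δ1: rk 1, SNF 1^1
Ȟ^0 = (5 − 3) − 0 = 2, so Ȟ^0 ≅ Z^2
Ȟ^1 = (4 − 1) − 3 = 0, so Ȟ^1 ≅ 0
Ȟ^2 = (1 − 0) − 1 = 0, so Ȟ^2 ≅ 0


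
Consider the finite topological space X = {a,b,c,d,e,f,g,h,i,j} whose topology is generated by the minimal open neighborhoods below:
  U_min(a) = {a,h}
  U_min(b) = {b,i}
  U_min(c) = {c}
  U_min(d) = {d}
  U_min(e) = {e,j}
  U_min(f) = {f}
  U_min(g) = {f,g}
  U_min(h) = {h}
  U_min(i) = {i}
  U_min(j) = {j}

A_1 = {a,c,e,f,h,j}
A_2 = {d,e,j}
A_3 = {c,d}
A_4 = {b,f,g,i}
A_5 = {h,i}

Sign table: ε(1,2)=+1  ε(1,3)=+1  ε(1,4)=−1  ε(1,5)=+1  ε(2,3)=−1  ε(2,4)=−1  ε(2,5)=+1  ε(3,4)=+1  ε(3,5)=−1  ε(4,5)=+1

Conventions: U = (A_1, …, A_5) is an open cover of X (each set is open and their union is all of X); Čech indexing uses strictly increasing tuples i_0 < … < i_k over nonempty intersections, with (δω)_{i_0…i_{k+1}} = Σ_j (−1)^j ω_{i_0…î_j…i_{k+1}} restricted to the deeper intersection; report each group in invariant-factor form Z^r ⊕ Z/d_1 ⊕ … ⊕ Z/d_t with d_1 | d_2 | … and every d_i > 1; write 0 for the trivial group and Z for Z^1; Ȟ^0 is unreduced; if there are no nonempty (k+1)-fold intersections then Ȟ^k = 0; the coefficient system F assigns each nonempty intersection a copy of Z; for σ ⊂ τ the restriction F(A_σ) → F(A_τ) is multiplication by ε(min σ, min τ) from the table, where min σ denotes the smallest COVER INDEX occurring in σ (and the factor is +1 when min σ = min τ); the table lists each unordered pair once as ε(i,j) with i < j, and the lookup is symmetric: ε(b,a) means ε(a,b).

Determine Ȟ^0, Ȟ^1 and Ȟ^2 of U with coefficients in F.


Ȟ^0 = 0, Ȟ^1 = Z ⊕ Z/2 and Ȟ^2 = 0

intersection data:
  A12={e,j} A13={c} A14={f} A15={h} A23={d} A45={i}
C dims 5,6; δ0: rk 5, SNF 1^4·2
Ȟ^0 = (5 − 5) − 0 = 0, so Ȟ^0 ≅ 0
Ȟ^1 = (6 − 0) − 5 = 1 plus torsion [2], so Ȟ^1 ≅ Z ⊕ Z/2
Ȟ^2 = (0 − 0) − 0 = 0, so Ȟ^2 ≅ 0


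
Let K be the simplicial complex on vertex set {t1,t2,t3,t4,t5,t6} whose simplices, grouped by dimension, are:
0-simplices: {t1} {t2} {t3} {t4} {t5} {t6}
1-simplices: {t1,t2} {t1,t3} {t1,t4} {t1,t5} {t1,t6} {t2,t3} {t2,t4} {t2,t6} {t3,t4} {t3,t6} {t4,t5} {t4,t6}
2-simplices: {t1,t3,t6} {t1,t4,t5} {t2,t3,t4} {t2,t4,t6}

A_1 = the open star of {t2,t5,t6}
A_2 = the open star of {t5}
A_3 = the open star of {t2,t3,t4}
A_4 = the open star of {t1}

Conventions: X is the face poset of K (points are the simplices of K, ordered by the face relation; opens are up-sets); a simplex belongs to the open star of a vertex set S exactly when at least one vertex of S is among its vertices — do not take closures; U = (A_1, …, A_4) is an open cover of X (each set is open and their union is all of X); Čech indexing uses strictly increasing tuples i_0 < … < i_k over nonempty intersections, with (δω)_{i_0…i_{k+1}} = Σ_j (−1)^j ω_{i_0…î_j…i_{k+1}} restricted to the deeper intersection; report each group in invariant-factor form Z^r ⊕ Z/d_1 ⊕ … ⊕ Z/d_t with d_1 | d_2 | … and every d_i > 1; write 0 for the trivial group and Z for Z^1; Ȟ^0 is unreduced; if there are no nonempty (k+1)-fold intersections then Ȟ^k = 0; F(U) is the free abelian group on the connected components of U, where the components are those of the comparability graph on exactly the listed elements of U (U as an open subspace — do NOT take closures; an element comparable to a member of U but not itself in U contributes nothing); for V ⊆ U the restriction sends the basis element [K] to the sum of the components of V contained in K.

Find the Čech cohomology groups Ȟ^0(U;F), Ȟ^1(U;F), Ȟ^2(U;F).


cover nerve:
  A1={{t2},{t5},{t6},{t1,t2},{t1,t5},{t1,t6},{t2,t3},{t2,t4},{t2,t6},{t3,t6},{t4,t5},{t4,t6},{t1,t3,t6},{t1,t4,t5},{t2,t3,t4},{t2,t4,t6}} A2={{t5},{t1,t5},{t4,t5},{t1,t4,t5}} A3={{t2},{t3},{t4},{t1,t2},{t1,t3},{t1,t4},{t2,t3},{t2,t4},{t2,t6},{t3,t4},{t3,t6},{t4,t5},{t4,t6},{t1,t3,t6},{t1,t4,t5},{t2,t3,t4},{t2,t4,t6}} A4={{t1},{t1,t2},{t1,t3},{t1,t4},{t1,t5},{t1,t6},{t1,t3,t6},{t1,t4,t5}}
  A12={{t5},{t1,t5},{t4,t5},{t1,t4,t5}} A13={{t2},{t1,t2},{t2,t3},{t2,t4},{t2,t6},{t3,t6},{t4,t5},{t4,t6},{t1,t3,t6},{t1,t4,t5},{t2,t3,t4},{t2,t4,t6}} A14={{t1,t2},{t1,t5},{t1,t6},{t1,t3,t6},{t1,t4,t5}} A23={{t4,t5},{t1,t4,t5}} A24={{t1,t5},{t1,t4,t5}} A34={{t1,t2},{t1,t3},{t1,t4},{t1,t3,t6},{t1,t4,t5}}
  A123={{t4,t5},{t1,t4,t5}} A124={{t1,t5},{t1,t4,t5}} A134={{t1,t2},{t1,t3,t6},{t1,t4,t5}} A234={{t1,t4,t5}}
  A1234={{t1,t4,t5}}
components per intersection:
  A1: {{t2},{t6},{t1,t2},{t1,t6},{t2,t3},{t2,t4},{t2,t6},{t3,t6},{t4,t6},{t1,t3,t6},{t2,t3,t4},{t2,t4,t6}} {{t5},{t1,t5},{t4,t5},{t1,t4,t5}}
  A2: {{t5},{t1,t5},{t4,t5},{t1,t4,t5}}
  A3: {{t2},{t3},{t4},{t1,t2},{t1,t3},{t1,t4},{t2,t3},{t2,t4},{t2,t6},{t3,t4},{t3,t6},{t4,t5},{t4,t6},{t1,t3,t6},{t1,t4,t5},{t2,t3,t4},{t2,t4,t6}}
  A4: {{t1},{t1,t2},{t1,t3},{t1,t4},{t1,t5},{t1,t6},{t1,t3,t6},{t1,t4,t5}}
  A12: {{t5},{t1,t5},{t4,t5},{t1,t4,t5}}
  A13: {{t2},{t1,t2},{t2,t3},{t2,t4},{t2,t6},{t4,t6},{t2,t3,t4},{t2,t4,t6}} {{t3,t6},{t1,t3,t6}} {{t4,t5},{t1,t4,t5}}
  A14: {{t1,t2}} {{t1,t5},{t1,t4,t5}} {{t1,t6},{t1,t3,t6}}
  A23: {{t4,t5},{t1,t4,t5}}
  A24: {{t1,t5},{t1,t4,t5}}
  A34: {{t1,t2}} {{t1,t3},{t1,t3,t6}} {{t1,t4},{t1,t4,t5}}
  A123: {{t4,t5},{t1,t4,t5}}
  A124: {{t1,t5},{t1,t4,t5}}
  A134: {{t1,t2}} {{t1,t3,t6}} {{t1,t4,t5}}
  A234: {{t1,t4,t5}}
  A1234: {{t1,t4,t5}}
C dims 5,12,6,1; δ0: rk 4, SNF 1^4; δ1: rk 5, SNF 1^5; δ2: rk 1, SNF 1^1
Ȟ^0: (5−4)−0=1 ⇒ Z
Ȟ^1: (12−5)−4=3 ⇒ Z^3
Ȟ^2: (6−1)−5=0 ⇒ 0

Ȟ^0(U;F) ≅ Z,  Ȟ^1(U;F) ≅ Z^3,  Ȟ^2(U;F) ≅ 0
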